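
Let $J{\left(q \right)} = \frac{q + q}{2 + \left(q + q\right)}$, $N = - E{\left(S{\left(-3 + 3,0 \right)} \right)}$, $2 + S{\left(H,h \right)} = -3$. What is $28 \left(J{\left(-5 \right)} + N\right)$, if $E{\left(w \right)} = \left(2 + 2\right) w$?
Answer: $595$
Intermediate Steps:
$S{\left(H,h \right)} = -5$ ($S{\left(H,h \right)} = -2 - 3 = -5$)
$E{\left(w \right)} = 4 w$
$N = 20$ ($N = - 4 \left(-5\right) = \left(-1\right) \left(-20\right) = 20$)
$J{\left(q \right)} = \frac{2 q}{2 + 2 q}$
$28 \left(J{\left(-5 \right)} + N\right) = 28 \left(- \frac{5}{1 - 5} + 20\right) = 28 \left(- \frac{5}{-4} + 20\right) = 28 \left(\left(-5\right) \left(- \frac{1}{4}\right) + 20\right) = 28 \left(\frac{5}{4} + 20\right) = 28 \cdot \frac{85}{4} = 595$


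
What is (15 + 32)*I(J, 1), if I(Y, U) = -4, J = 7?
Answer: -188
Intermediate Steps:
(15 + 32)*I(J, 1) = (15 + 32)*(-4) = 47*(-4) = -188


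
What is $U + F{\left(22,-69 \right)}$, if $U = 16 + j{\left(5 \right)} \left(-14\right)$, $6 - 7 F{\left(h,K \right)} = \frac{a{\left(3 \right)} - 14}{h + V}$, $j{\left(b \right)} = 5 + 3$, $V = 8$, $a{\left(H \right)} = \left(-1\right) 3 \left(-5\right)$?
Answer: $- \frac{19981}{210} \approx -95.148$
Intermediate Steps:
$a{\left(H \right)} = 15$ ($a{\left(H \right)} = \left(-3\right) \left(-5\right) = 15$)
$j{\left(b \right)} = 8$
$F{\left(h,K \right)} = \frac{6}{7} - \frac{1}{7 \left(8 + h\right)}$ ($F{\left(h,K \right)} = \frac{6}{7} - \frac{\left(15 - 14\right) \frac{1}{h + 8}}{7} = \frac{6}{7} - \frac{1 \frac{1}{8 + h}}{7} = \frac{6}{7} - \frac{1}{7 \left(8 + h\right)}$)
$U = -96$ ($U = 16 + 8 \left(-14\right) = 16 - 112 = -96$)
$U + F{\left(22,-69 \right)} = -96 + \frac{47 + 6 \cdot 22}{7 \left(8 + 22\right)} = -96 + \frac{47 + 132}{7 \cdot 30} = -96 + \frac{1}{7} \cdot \frac{1}{30} \cdot 179 = -96 + \frac{179}{210} = - \frac{19981}{210}$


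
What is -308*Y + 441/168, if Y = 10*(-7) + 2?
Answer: 167573/8 ≈ 20947.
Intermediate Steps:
Y = -68 (Y = -70 + 2 = -68)
-308*Y + 441/168 = -308*(-68) + 441/168 = 20944 + 441*(1/168) = 20944 + 21/8 = 167573/8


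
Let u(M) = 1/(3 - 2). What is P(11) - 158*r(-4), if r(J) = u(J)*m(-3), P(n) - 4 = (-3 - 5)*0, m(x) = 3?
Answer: -470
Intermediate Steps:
u(M) = 1 (u(M) = 1/1 = 1)
P(n) = 4 (P(n) = 4 + (-3 - 5)*0 = 4 - 8*0 = 4 + 0 = 4)
r(J) = 3 (r(J) = 1*3 = 3)
P(11) - 158*r(-4) = 4 - 158*3 = 4 - 474 = -470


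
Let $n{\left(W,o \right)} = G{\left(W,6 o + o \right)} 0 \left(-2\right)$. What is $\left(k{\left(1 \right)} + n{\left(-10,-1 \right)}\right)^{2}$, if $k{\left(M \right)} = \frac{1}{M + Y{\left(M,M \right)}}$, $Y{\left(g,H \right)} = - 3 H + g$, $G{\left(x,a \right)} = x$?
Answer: $1$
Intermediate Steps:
$Y{\left(g,H \right)} = g - 3 H$
$k{\left(M \right)} = - \frac{1}{M}$ ($k{\left(M \right)} = \frac{1}{M + \left(M - 3 M\right)} = \frac{1}{M - 2 M} = \frac{1}{\left(-1\right) M} = - \frac{1}{M}$)
$n{\left(W,o \right)} = 0$ ($n{\left(W,o \right)} = W 0 \left(-2\right) = 0 \left(-2\right) = 0$)
$\left(k{\left(1 \right)} + n{\left(-10,-1 \right)}\right)^{2} = \left(- 1^{-1} + 0\right)^{2} = \left(\left(-1\right) 1 + 0\right)^{2} = \left(-1 + 0\right)^{2} = \left(-1\right)^{2} = 1$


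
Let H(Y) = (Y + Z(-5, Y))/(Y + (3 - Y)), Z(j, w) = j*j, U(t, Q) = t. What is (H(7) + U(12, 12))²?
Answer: 4624/9 ≈ 513.78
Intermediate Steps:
Z(j, w) = j²
H(Y) = 25/3 + Y/3 (H(Y) = (Y + (-5)²)/(Y + (3 - Y)) = (Y + 25)/3 = (25 + Y)*(⅓) = 25/3 + Y/3)
(H(7) + U(12, 12))² = ((25/3 + (⅓)*7) + 12)² = ((25/3 + 7/3) + 12)² = (32/3 + 12)² = (68/3)² = 4624/9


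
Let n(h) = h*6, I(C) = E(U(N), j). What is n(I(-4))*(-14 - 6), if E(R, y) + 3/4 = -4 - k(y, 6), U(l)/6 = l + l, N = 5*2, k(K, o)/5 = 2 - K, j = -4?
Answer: 4170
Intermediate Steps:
k(K, o) = 10 - 5*K (k(K, o) = 5*(2 - K) = 10 - 5*K)
N = 10
U(l) = 12*l (U(l) = 6*(l + l) = 6*(2*l) = 12*l)
E(R, y) = -59/4 + 5*y (E(R, y) = -¾ + (-4 - (10 - 5*y)) = -¾ + (-4 + (-10 + 5*y)) = -¾ + (-14 + 5*y) = -59/4 + 5*y)
I(C) = -139/4 (I(C) = -59/4 + 5*(-4) = -59/4 - 20 = -139/4)
n(h) = 6*h
n(I(-4))*(-14 - 6) = (6*(-139/4))*(-14 - 6) = -417/2*(-20) = 4170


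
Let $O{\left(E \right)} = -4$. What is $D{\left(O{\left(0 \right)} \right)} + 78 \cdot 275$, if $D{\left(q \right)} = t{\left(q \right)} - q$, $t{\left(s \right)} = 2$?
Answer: $21456$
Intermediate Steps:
$D{\left(q \right)} = 2 - q$
$D{\left(O{\left(0 \right)} \right)} + 78 \cdot 275 = \left(2 - -4\right) + 78 \cdot 275 = \left(2 + 4\right) + 21450 = 6 + 21450 = 21456$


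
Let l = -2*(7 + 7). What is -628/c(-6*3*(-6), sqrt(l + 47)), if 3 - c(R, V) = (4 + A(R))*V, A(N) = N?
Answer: 1884/238327 + 70336*sqrt(19)/238327 ≈ 1.2943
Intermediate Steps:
l = -28 (l = -2*14 = -28)
c(R, V) = 3 - V*(4 + R) (c(R, V) = 3 - (4 + R)*V = 3 - V*(4 + R))
-628/c(-6*3*(-6), sqrt(l + 47)) = -628/(3 - 4*sqrt(-28 + 47) - -6*3*(-6)*sqrt(-28 + 47)) = -628/(3 - 4*sqrt(19) - (-18*(-6))*sqrt(19)) = -628/(3 - 4*sqrt(19) - 1*108*sqrt(19)) = -628/(3 - 4*sqrt(19) - 108*sqrt(19)) = -628/(3 - 112*sqrt(19))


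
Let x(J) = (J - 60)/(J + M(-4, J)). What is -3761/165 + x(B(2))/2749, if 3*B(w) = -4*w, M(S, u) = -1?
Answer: -10336169/453585 ≈ -22.788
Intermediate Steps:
B(w) = -4*w/3 (B(w) = (-4*w)/3 = -4*w/3)
x(J) = (-60 + J)/(-1 + J) (x(J) = (J - 60)/(J - 1) = (-60 + J)/(-1 + J))
-3761/165 + x(B(2))/2749 = -3761/165 + ((-60 - 4/3*2)/(-1 - 4/3*2))/2749 = -3761*1/165 + ((-60 - 8/3)/(-1 - 8/3))*(1/2749) = -3761/165 + (-188/3/(-11/3))*(1/2749) = -3761/165 - 3/11*(-188/3)*(1/2749) = -3761/165 + (188/11)*(1/2749) = -3761/165 + 188/30239 = -10336169/453585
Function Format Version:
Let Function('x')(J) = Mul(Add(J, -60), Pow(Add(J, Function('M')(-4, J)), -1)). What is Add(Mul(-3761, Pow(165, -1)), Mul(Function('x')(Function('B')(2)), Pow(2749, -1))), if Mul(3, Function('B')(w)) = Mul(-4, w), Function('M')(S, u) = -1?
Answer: Rational(-10336169, 453585) ≈ -22.788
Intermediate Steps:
Function('B')(w) = Mul(Rational(-4, 3), w) (Function('B')(w) = Mul(Rational(1, 3), Mul(-4, w)) = Mul(Rational(-4, 3), w))
Function('x')(J) = Mul(Pow(Add(-1, J), -1), Add(-60, J)) (Function('x')(J) = Mul(Add(J, -60), Pow(Add(J, -1), -1)) = Mul(Add(-60, J), Pow(Add(-1, J), -1)) = Mul(Pow(Add(-1, J), -1), Add(-60, J)))
Add(Mul(-3761, Pow(165, -1)), Mul(Function('x')(Function('B')(2)), Pow(2749, -1))) = Add(Mul(-3761, Pow(165, -1)), Mul(Mul(Pow(Add(-1, Mul(Rational(-4, 3), 2)), -1), Add(-60, Mul(Rational(-4, 3), 2))), Pow(2749, -1))) = Add(Mul(-3761, Rational(1, 165)), Mul(Mul(Pow(Add(-1, Rational(-8, 3)), -1), Add(-60, Rational(-8, 3))), Rational(1, 2749))) = Add(Rational(-3761, 165), Mul(Mul(Pow(Rational(-11, 3), -1), Rational(-188, 3)), Rational(1, 2749))) = Add(Rational(-3761, 165), Mul(Mul(Rational(-3, 11), Rational(-188, 3)), Rational(1, 2749))) = Add(Rational(-3761, 165), Mul(Rational(188, 11), Rational(1, 2749))) = Add(Rational(-3761, 165), Rational(188, 30239)) = Rational(-10336169, 453585)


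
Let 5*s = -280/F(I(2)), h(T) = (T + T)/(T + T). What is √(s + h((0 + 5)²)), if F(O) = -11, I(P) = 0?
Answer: √737/11 ≈ 2.4680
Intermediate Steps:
h(T) = 1 (h(T) = (2*T)/((2*T)) = (2*T)*(1/(2*T)) = 1)
s = 56/11 (s = (-280/(-11))/5 = (-280*(-1/11))/5 = (⅕)*(280/11) = 56/11 ≈ 5.0909)
√(s + h((0 + 5)²)) = √(56/11 + 1) = √(67/11) = √737/11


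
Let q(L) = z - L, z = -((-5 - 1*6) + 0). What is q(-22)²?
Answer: 1089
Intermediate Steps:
z = 11 (z = -((-5 - 6) + 0) = -(-11 + 0) = -1*(-11) = 11)
q(L) = 11 - L
q(-22)² = (11 - 1*(-22))² = (11 + 22)² = 33² = 1089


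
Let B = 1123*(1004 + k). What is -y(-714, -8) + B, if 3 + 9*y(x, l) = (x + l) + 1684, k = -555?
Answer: 4537084/9 ≈ 5.0412e+5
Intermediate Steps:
y(x, l) = 1681/9 + l/9 + x/9 (y(x, l) = -1/3 + ((x + l) + 1684)/9 = -1/3 + ((l + x) + 1684)/9 = -1/3 + (1684 + l + x)/9 = -1/3 + (1684/9 + l/9 + x/9) = 1681/9 + l/9 + x/9)
B = 504227 (B = 1123*(1004 - 555) = 1123*449 = 504227)
-y(-714, -8) + B = -(1681/9 + (1/9)*(-8) + (1/9)*(-714)) + 504227 = -(1681/9 - 8/9 - 238/3) + 504227 = -1*959/9 + 504227 = -959/9 + 504227 = 4537084/9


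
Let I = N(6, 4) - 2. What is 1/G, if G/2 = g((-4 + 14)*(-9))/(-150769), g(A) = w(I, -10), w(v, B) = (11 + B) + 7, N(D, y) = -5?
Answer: -150769/16 ≈ -9423.1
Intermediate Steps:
I = -7 (I = -5 - 2 = -7)
w(v, B) = 18 + B
g(A) = 8 (g(A) = 18 - 10 = 8)
G = -16/150769 (G = 2*(8/(-150769)) = 2*(8*(-1/150769)) = 2*(-8/150769) = -16/150769 ≈ -0.00010612)
1/G = 1/(-16/150769) = -150769/16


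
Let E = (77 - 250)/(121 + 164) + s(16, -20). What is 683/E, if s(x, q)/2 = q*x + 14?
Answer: -194655/174593 ≈ -1.1149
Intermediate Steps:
s(x, q) = 28 + 2*q*x (s(x, q) = 2*(q*x + 14) = 2*(14 + q*x) = 28 + 2*q*x)
E = -174593/285 (E = (77 - 250)/(121 + 164) + (28 + 2*(-20)*16) = -173/285 + (28 - 640) = -173*1/285 - 612 = -173/285 - 612 = -174593/285 ≈ -612.61)
683/E = 683/(-174593/285) = 683*(-285/174593) = -194655/174593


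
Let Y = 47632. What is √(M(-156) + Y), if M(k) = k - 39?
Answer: √47437 ≈ 217.80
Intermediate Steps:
M(k) = -39 + k
√(M(-156) + Y) = √((-39 - 156) + 47632) = √(-195 + 47632) = √47437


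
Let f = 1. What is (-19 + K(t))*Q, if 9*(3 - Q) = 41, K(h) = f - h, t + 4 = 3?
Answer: 238/9 ≈ 26.444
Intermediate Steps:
t = -1 (t = -4 + 3 = -1)
K(h) = 1 - h
Q = -14/9 (Q = 3 - ⅑*41 = 3 - 41/9 = -14/9 ≈ -1.5556)
(-19 + K(t))*Q = (-19 + (1 - 1*(-1)))*(-14/9) = (-19 + (1 + 1))*(-14/9) = (-19 + 2)*(-14/9) = -17*(-14/9) = 238/9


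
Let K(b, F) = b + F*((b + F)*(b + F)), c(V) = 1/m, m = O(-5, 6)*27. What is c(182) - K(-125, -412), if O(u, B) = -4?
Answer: 12831280523/108 ≈ 1.1881e+8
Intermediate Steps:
m = -108 (m = -4*27 = -108)
c(V) = -1/108 (c(V) = 1/(-108) = -1/108)
K(b, F) = b + F*(F + b)² (K(b, F) = b + F*((F + b)*(F + b)) = b + F*(F + b)²)
c(182) - K(-125, -412) = -1/108 - (-125 - 412*(-412 - 125)²) = -1/108 - (-125 - 412*(-537)²) = -1/108 - (-125 - 412*288369) = -1/108 - (-125 - 118808028) = -1/108 - 1*(-118808153) = -1/108 + 118808153 = 12831280523/108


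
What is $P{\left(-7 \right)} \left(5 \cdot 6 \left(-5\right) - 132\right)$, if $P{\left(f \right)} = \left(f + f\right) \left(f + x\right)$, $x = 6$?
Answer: $-3948$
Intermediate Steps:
$P{\left(f \right)} = 2 f \left(6 + f\right)$ ($P{\left(f \right)} = \left(f + f\right) \left(f + 6\right) = 2 f \left(6 + f\right)$)
$P{\left(-7 \right)} \left(5 \cdot 6 \left(-5\right) - 132\right) = 2 \left(-7\right) \left(6 - 7\right) \left(5 \cdot 6 \left(-5\right) - 132\right) = 2 \left(-7\right) \left(-1\right) \left(30 \left(-5\right) - 132\right) = 14 \left(-150 - 132\right) = 14 \left(-282\right) = -3948$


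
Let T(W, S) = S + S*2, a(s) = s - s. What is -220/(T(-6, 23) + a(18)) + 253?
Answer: 17237/69 ≈ 249.81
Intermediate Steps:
a(s) = 0
T(W, S) = 3*S (T(W, S) = S + 2*S = 3*S)
-220/(T(-6, 23) + a(18)) + 253 = -220/(3*23 + 0) + 253 = -220/(69 + 0) + 253 = -220/69 + 253 = 17237/69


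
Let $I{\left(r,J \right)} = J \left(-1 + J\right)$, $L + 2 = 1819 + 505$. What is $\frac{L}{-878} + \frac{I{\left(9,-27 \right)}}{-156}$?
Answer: $- \frac{42750}{5707} \approx -7.4908$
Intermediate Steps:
$L = 2322$ ($L = -2 + \left(1819 + 505\right) = -2 + 2324 = 2322$)
$\frac{L}{-878} + \frac{I{\left(9,-27 \right)}}{-156} = \frac{2322}{-878} + \frac{\left(-27\right) \left(-1 - 27\right)}{-156} = 2322 \left(- \frac{1}{878}\right) + \left(-27\right) \left(-28\right) \left(- \frac{1}{156}\right) = - \frac{1161}{439} + 756 \left(- \frac{1}{156}\right) = - \frac{1161}{439} - \frac{63}{13} = - \frac{42750}{5707}$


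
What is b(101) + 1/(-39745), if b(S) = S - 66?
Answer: 1391074/39745 ≈ 35.000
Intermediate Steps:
b(S) = -66 + S
b(101) + 1/(-39745) = (-66 + 101) + 1/(-39745) = 35 - 1/39745 = 1391074/39745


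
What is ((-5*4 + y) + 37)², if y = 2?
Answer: 361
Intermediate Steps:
((-5*4 + y) + 37)² = ((-5*4 + 2) + 37)² = ((-20 + 2) + 37)² = (-18 + 37)² = 19² = 361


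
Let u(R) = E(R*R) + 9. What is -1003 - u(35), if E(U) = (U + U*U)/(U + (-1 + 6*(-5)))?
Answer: -1355089/597 ≈ -2269.8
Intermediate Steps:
E(U) = (U + U²)/(-31 + U) (E(U) = (U + U²)/(U + (-1 - 30)) = (U + U²)/(U - 31) = (U + U²)/(-31 + U))
u(R) = 9 + R²*(1 + R²)/(-31 + R²) (u(R) = (R*R)*(1 + R*R)/(-31 + R*R) + 9 = R²*(1 + R²)/(-31 + R²) + 9 = 9 + R²*(1 + R²)/(-31 + R²))
-1003 - u(35) = -1003 - (-279 + 35⁴ + 10*35²)/(-31 + 35²) = -1003 - (-279 + 1500625 + 10*1225)/(-31 + 1225) = -1003 - (-279 + 1500625 + 12250)/1194 = -1003 - 1512596/1194 = -1003 - 1*756298/597 = -1003 - 756298/597 = -1355089/597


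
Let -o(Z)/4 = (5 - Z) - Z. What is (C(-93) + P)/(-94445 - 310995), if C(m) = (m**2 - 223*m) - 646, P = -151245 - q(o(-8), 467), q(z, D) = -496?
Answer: 122007/405440 ≈ 0.30092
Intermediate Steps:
o(Z) = -20 + 8*Z (o(Z) = -4*((5 - Z) - Z) = -4*(5 - 2*Z) = -20 + 8*Z)
P = -150749 (P = -151245 - 1*(-496) = -151245 + 496 = -150749)
C(m) = -646 + m**2 - 223*m
(C(-93) + P)/(-94445 - 310995) = ((-646 + (-93)**2 - 223*(-93)) - 150749)/(-94445 - 310995) = ((-646 + 8649 + 20739) - 150749)/(-405440) = (28742 - 150749)*(-1/405440) = -122007*(-1/405440) = 122007/405440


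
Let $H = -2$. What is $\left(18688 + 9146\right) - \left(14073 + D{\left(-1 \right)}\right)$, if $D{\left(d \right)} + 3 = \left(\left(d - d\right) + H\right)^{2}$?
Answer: $13760$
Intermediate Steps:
$D{\left(d \right)} = 1$ ($D{\left(d \right)} = -3 + \left(\left(d - d\right) - 2\right)^{2} = -3 + \left(0 - 2\right)^{2} = -3 + \left(-2\right)^{2} = -3 + 4 = 1$)
$\left(18688 + 9146\right) - \left(14073 + D{\left(-1 \right)}\right) = \left(18688 + 9146\right) - 14074 = 27834 - 14074 = 13760$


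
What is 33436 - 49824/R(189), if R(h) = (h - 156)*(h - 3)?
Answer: 11398908/341 ≈ 33428.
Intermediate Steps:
R(h) = (-156 + h)*(-3 + h)
33436 - 49824/R(189) = 33436 - 49824/(468 + 189² - 159*189) = 33436 - 49824/(468 + 35721 - 30051) = 33436 - 49824/6138 = 33436 - 1*2768/341 = 33436 - 2768/341 = 11398908/341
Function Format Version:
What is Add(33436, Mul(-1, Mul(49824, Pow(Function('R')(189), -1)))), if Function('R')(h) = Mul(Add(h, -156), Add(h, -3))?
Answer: Rational(11398908, 341) ≈ 33428.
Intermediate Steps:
Function('R')(h) = Mul(Add(-156, h), Add(-3, h))
Add(33436, Mul(-1, Mul(49824, Pow(Function('R')(189), -1)))) = Add(33436, Mul(-1, Mul(49824, Pow(Add(468, Pow(189, 2), Mul(-159, 189)), -1)))) = Add(33436, Mul(-1, Mul(49824, Pow(Add(468, 35721, -30051), -1)))) = Add(33436, Mul(-1, Mul(49824, Pow(6138, -1)))) = Add(33436, Mul(-1, Mul(49824, Rational(1, 6138)))) = Add(33436, Mul(-1, Rational(2768, 341))) = Add(33436, Rational(-2768, 341)) = Rational(11398908, 341)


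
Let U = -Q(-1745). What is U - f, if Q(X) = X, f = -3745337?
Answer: 3747082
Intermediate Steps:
U = 1745 (U = -1*(-1745) = 1745)
U - f = 1745 - 1*(-3745337) = 1745 + 3745337 = 3747082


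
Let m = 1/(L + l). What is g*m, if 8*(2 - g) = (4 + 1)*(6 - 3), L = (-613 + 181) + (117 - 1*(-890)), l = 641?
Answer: 1/9728 ≈ 0.00010280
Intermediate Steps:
L = 575 (L = -432 + (117 + 890) = -432 + 1007 = 575)
g = 1/8 (g = 2 - (4 + 1)*(6 - 3)/8 = 2 - 5*3/8 = 2 - 1/8*15 = 2 - 15/8 = 1/8 ≈ 0.12500)
m = 1/1216 (m = 1/(575 + 641) = 1/1216 ≈ 0.00082237)
g*m = (1/8)*(1/1216) = 1/9728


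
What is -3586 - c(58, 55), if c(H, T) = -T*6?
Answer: -3256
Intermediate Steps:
c(H, T) = -6*T
-3586 - c(58, 55) = -3586 - (-6)*55 = -3586 - 1*(-330) = -3586 + 330 = -3256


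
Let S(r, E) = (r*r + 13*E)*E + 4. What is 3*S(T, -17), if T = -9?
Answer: 7152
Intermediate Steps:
S(r, E) = 4 + E*(r² + 13*E) (S(r, E) = (r² + 13*E)*E + 4 = E*(r² + 13*E) + 4 = 4 + E*(r² + 13*E))
3*S(T, -17) = 3*(4 + 13*(-17)² - 17*(-9)²) = 3*(4 + 13*289 - 17*81) = 3*(4 + 3757 - 1377) = 3*2384 = 7152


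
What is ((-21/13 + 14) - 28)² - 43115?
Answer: -7245226/169 ≈ -42871.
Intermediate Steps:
((-21/13 + 14) - 28)² - 43115 = (161/13 - 28)² - 43115 = (-203/13)² - 43115 = 41209/169 - 43115 = -7245226/169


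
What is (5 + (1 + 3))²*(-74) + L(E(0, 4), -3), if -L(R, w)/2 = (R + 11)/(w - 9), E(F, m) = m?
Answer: -11983/2 ≈ -5991.5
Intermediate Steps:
L(R, w) = -2*(11 + R)/(-9 + w) (L(R, w) = -2*(R + 11)/(w - 9) = -2*(11 + R)/(-9 + w))
(5 + (1 + 3))²*(-74) + L(E(0, 4), -3) = (5 + (1 + 3))²*(-74) + 2*(-11 - 1*4)/(-9 - 3) = (5 + 4)²*(-74) + 2*(-11 - 4)/(-12) = 9²*(-74) + 2*(-1/12)*(-15) = 81*(-74) + 5/2 = -5994 + 5/2 = -11983/2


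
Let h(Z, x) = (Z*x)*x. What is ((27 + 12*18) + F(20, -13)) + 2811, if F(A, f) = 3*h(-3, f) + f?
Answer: 1520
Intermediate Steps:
h(Z, x) = Z*x**2
F(A, f) = f - 9*f**2 (F(A, f) = 3*(-3*f**2) + f = -9*f**2 + f = f - 9*f**2)
((27 + 12*18) + F(20, -13)) + 2811 = ((27 + 12*18) - 13*(1 - 9*(-13))) + 2811 = ((27 + 216) - 13*(1 + 117)) + 2811 = (243 - 13*118) + 2811 = (243 - 1534) + 2811 = -1291 + 2811 = 1520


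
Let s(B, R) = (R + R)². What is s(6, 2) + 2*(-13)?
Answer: -10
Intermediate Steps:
s(B, R) = 4*R² (s(B, R) = (2*R)² = 4*R²)
s(6, 2) + 2*(-13) = 4*2² + 2*(-13) = 4*4 - 26 = 16 - 26 = -10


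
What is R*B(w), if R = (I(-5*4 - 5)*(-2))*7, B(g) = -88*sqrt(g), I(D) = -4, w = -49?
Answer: -34496*I ≈ -34496.0*I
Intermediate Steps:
R = 56 (R = -4*(-2)*7 = 8*7 = 56)
R*B(w) = 56*(-616*I) = -34496*I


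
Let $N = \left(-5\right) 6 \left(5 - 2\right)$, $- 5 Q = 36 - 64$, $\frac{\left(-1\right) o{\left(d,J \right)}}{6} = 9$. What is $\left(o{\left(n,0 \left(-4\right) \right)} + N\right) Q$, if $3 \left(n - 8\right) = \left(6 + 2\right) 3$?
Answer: $- \frac{4032}{5} \approx -806.4$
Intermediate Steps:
$n = 16$ ($n = 8 + \frac{\left(6 + 2\right) 3}{3} = 8 + \frac{8 \cdot 3}{3} = 8 + \frac{1}{3} \cdot 24 = 8 + 8 = 16$)
$o{\left(d,J \right)} = -54$ ($o{\left(d,J \right)} = \left(-6\right) 9 = -54$)
$Q = \frac{28}{5}$ ($Q = - \frac{36 - 64}{5} = \left(- \frac{1}{5}\right) \left(-28\right) = \frac{28}{5} \approx 5.6$)
$N = -90$ ($N = \left(-30\right) 3 = -90$)
$\left(o{\left(n,0 \left(-4\right) \right)} + N\right) Q = \left(-54 - 90\right) \frac{28}{5} = \left(-144\right) \frac{28}{5} = - \frac{4032}{5}$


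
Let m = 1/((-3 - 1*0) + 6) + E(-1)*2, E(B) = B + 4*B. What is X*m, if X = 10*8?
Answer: -2320/3 ≈ -773.33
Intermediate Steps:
E(B) = 5*B
X = 80
m = -29/3 (m = 1/((-3 - 1*0) + 6) + (5*(-1))*2 = 1/((-3 + 0) + 6) - 5*2 = 1/(-3 + 6) - 10 = 1/3 - 10 = -29/3 ≈ -9.6667)
X*m = 80*(-29/3) = -2320/3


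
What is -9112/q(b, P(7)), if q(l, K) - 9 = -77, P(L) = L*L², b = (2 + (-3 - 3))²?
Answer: 134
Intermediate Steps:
b = 16 (b = (2 - 6)² = (-4)² = 16)
P(L) = L³
q(l, K) = -68 (q(l, K) = 9 - 77 = -68)
-9112/q(b, P(7)) = -9112/(-68) = -9112*(-1/68) = 134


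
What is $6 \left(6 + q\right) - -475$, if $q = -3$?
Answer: $493$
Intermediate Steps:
$6 \left(6 + q\right) - -475 = 6 \left(6 - 3\right) - -475 = 6 \cdot 3 + 475 = 18 + 475 = 493$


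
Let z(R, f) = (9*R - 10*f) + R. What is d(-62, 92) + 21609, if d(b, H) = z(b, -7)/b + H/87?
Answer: 58306250/2697 ≈ 21619.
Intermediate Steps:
z(R, f) = -10*f + 10*R (z(R, f) = (-10*f + 9*R) + R = -10*f + 10*R)
d(b, H) = H/87 + (70 + 10*b)/b (d(b, H) = (-10*(-7) + 10*b)/b + H/87 = (70 + 10*b)/b + H*(1/87) = (70 + 10*b)/b + H/87 = H/87 + (70 + 10*b)/b)
d(-62, 92) + 21609 = (10 + 70/(-62) + (1/87)*92) + 21609 = (10 + 70*(-1/62) + 92/87) + 21609 = (10 - 35/31 + 92/87) + 21609 = 26777/2697 + 21609 = 58306250/2697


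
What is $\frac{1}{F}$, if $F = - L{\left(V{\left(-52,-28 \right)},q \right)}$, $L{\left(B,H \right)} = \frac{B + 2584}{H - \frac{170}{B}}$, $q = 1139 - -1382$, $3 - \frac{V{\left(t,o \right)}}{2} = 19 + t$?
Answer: $- \frac{90671}{95616} \approx -0.94828$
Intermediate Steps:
$V{\left(t,o \right)} = -32 - 2 t$ ($V{\left(t,o \right)} = 6 - 2 \left(19 + t\right) = 6 - \left(38 + 2 t\right) = -32 - 2 t$)
$q = 2521$ ($q = 1139 + 1382 = 2521$)
$L{\left(B,H \right)} = \frac{2584 + B}{H - \frac{170}{B}}$
$F = - \frac{95616}{90671}$ ($F = - \frac{\left(-32 - -104\right) \left(2584 - -72\right)}{-170 + \left(-32 - -104\right) 2521} = - \frac{\left(-32 + 104\right) \left(2584 + \left(-32 + 104\right)\right)}{-170 + \left(-32 + 104\right) 2521} = - \frac{72 \left(2584 + 72\right)}{-170 + 72 \cdot 2521} = - \frac{72 \cdot 2656}{-170 + 181512} = - \frac{72 \cdot 2656}{181342} = \left(-1\right) \frac{95616}{90671} = - \frac{95616}{90671} \approx -1.0545$)
$\frac{1}{F} = \frac{1}{- \frac{95616}{90671}} = - \frac{90671}{95616}$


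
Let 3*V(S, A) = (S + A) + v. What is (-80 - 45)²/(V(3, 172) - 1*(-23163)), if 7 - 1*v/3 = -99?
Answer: 46875/69982 ≈ 0.66982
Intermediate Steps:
v = 318 (v = 21 - 3*(-99) = 21 + 297 = 318)
V(S, A) = 106 + A/3 + S/3 (V(S, A) = ((S + A) + 318)/3 = ((A + S) + 318)/3 = (318 + A + S)/3 = 106 + A/3 + S/3)
(-80 - 45)²/(V(3, 172) - 1*(-23163)) = (-80 - 45)²/((106 + (⅓)*172 + (⅓)*3) - 1*(-23163)) = (-125)²/((106 + 172/3 + 1) + 23163) = 15625/(493/3 + 23163) = 15625/(69982/3) = 15625*(3/69982) = 46875/69982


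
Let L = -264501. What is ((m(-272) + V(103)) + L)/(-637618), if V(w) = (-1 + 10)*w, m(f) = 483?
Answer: 263091/637618 ≈ 0.41262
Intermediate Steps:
V(w) = 9*w
((m(-272) + V(103)) + L)/(-637618) = ((483 + 9*103) - 264501)/(-637618) = ((483 + 927) - 264501)*(-1/637618) = (1410 - 264501)*(-1/637618) = -263091*(-1/637618) = 263091/637618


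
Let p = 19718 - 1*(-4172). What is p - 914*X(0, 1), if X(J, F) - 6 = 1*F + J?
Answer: 17492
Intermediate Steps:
X(J, F) = 6 + F + J (X(J, F) = 6 + (1*F + J) = 6 + (F + J) = 6 + F + J)
p = 23890 (p = 19718 + 4172 = 23890)
p - 914*X(0, 1) = 23890 - 914*(6 + 1 + 0) = 23890 - 914*7 = 23890 - 1*6398 = 23890 - 6398 = 17492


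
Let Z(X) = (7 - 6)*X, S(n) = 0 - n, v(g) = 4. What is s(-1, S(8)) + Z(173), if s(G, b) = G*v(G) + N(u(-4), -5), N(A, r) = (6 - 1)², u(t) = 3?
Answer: 194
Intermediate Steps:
S(n) = -n
Z(X) = X (Z(X) = 1*X = X)
N(A, r) = 25 (N(A, r) = 5² = 25)
s(G, b) = 25 + 4*G (s(G, b) = G*4 + 25 = 4*G + 25 = 25 + 4*G)
s(-1, S(8)) + Z(173) = (25 + 4*(-1)) + 173 = (25 - 4) + 173 = 21 + 173 = 194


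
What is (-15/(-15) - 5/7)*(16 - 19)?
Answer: -6/7 ≈ -0.85714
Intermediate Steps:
(-15/(-15) - 5/7)*(16 - 19) = (-15*(-1/15) - 5*⅐)*(-3) = (1 - 5/7)*(-3) = (2/7)*(-3) = -6/7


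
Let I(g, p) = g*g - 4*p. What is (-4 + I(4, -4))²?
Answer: 784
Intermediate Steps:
I(g, p) = g² - 4*p
(-4 + I(4, -4))² = (-4 + (4² - 4*(-4)))² = (-4 + (16 + 16))² = (-4 + 32)² = 28² = 784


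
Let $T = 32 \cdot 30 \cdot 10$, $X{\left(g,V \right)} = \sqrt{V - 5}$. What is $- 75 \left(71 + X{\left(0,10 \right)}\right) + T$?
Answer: $4275 - 75 \sqrt{5} \approx 4107.3$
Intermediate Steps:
$X{\left(g,V \right)} = \sqrt{-5 + V}$
$T = 9600$ ($T = 960 \cdot 10 = 9600$)
$- 75 \left(71 + X{\left(0,10 \right)}\right) + T = - 75 \left(71 + \sqrt{-5 + 10}\right) + 9600 = - 75 \left(71 + \sqrt{5}\right) + 9600 = \left(-5325 - 75 \sqrt{5}\right) + 9600 = 4275 - 75 \sqrt{5}$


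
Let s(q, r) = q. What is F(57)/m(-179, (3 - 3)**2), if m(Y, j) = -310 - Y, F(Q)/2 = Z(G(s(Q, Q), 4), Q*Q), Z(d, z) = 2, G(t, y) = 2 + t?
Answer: -4/131 ≈ -0.030534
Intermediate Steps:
F(Q) = 4 (F(Q) = 2*2 = 4)
F(57)/m(-179, (3 - 3)**2) = 4/(-310 - 1*(-179)) = 4/(-310 + 179) = 4/(-131) = 4*(-1/131) = -4/131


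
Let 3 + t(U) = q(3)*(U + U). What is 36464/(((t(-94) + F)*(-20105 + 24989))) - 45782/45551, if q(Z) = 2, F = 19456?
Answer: -96907787398/96456383397 ≈ -1.0047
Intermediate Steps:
t(U) = -3 + 4*U (t(U) = -3 + 2*(U + U) = -3 + 2*(2*U) = -3 + 4*U)
36464/(((t(-94) + F)*(-20105 + 24989))) - 45782/45551 = 36464/((((-3 + 4*(-94)) + 19456)*(-20105 + 24989))) - 45782/45551 = 36464/((((-3 - 376) + 19456)*4884)) - 45782*1/45551 = 36464/(((-379 + 19456)*4884)) - 4162/4141 = 36464/((19077*4884)) - 4162/4141 = 36464/93172068 - 4162/4141 = 36464*(1/93172068) - 4162/4141 = 9116/23293017 - 4162/4141 = -96907787398/96456383397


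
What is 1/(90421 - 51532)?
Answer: 1/38889 ≈ 2.5714e-5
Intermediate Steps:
1/(90421 - 51532) = 1/38889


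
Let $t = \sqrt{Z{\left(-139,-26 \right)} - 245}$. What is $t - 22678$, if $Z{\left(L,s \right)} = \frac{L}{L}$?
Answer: $-22678 + 2 i \sqrt{61} \approx -22678.0 + 15.62 i$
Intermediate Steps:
$Z{\left(L,s \right)} = 1$
$t = 2 i \sqrt{61}$ ($t = \sqrt{1 - 245} = \sqrt{-244} = 2 i \sqrt{61} \approx 15.62 i$)
$t - 22678 = 2 i \sqrt{61} - 22678 = -22678 + 2 i \sqrt{61}$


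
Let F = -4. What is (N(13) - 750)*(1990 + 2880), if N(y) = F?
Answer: -3671980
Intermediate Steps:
N(y) = -4
(N(13) - 750)*(1990 + 2880) = (-4 - 750)*(1990 + 2880) = -754*4870 = -3671980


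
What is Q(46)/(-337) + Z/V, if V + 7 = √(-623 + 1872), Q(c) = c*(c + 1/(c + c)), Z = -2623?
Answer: -8727457/404400 - 2623*√1249/1200 ≈ -98.831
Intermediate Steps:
Q(c) = c*(c + 1/(2*c))
V = -7 + √1249 (V = -7 + √(-623 + 1872) = -7 + √1249 ≈ 28.341)
Q(46)/(-337) + Z/V = (½ + 46²)/(-337) - 2623/(-7 + √1249) = (½ + 2116)*(-1/337) - 2623/(-7 + √1249) = (4233/2)*(-1/337) - 2623/(-7 + √1249) = -4233/674 - 2623/(-7 + √1249)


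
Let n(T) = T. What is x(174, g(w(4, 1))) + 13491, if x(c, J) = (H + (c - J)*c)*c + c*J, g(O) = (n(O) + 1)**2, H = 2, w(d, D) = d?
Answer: 4529313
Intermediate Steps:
g(O) = (1 + O)**2 (g(O) = (O + 1)**2 = (1 + O)**2)
x(c, J) = J*c + c*(2 + c*(c - J)) (x(c, J) = (2 + (c - J)*c)*c + c*J = (2 + c*(c - J))*c + J*c = c*(2 + c*(c - J)) + J*c = J*c + c*(2 + c*(c - J)))
x(174, g(w(4, 1))) + 13491 = 174*(2 + (1 + 4)**2 + 174**2 - 1*(1 + 4)**2*174) + 13491 = 174*(2 + 5**2 + 30276 - 1*5**2*174) + 13491 = 174*(2 + 25 + 30276 - 1*25*174) + 13491 = 174*(2 + 25 + 30276 - 4350) + 13491 = 174*25953 + 13491 = 4515822 + 13491 = 4529313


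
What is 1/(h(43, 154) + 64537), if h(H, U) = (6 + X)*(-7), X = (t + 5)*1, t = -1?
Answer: 1/64467 ≈ 1.5512e-5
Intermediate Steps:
X = 4 (X = (-1 + 5)*1 = 4*1 = 4)
h(H, U) = -70 (h(H, U) = (6 + 4)*(-7) = 10*(-7) = -70)
1/(h(43, 154) + 64537) = 1/(-70 + 64537) = 1/64467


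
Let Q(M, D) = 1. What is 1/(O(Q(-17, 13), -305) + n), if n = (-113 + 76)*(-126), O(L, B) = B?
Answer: 1/4357 ≈ 0.00022952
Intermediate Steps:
n = 4662 (n = -37*(-126) = 4662)
1/(O(Q(-17, 13), -305) + n) = 1/(-305 + 4662) = 1/4357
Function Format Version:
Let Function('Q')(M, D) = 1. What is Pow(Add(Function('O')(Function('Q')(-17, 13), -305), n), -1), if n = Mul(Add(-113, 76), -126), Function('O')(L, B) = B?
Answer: Rational(1, 4357) ≈ 0.00022952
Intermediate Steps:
n = 4662 (n = Mul(-37, -126) = 4662)
Pow(Add(Function('O')(Function('Q')(-17, 13), -305), n), -1) = Pow(Add(-305, 4662), -1) = Pow(4357, -1) = Rational(1, 4357)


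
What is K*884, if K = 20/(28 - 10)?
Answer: 8840/9 ≈ 982.22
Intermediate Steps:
K = 10/9 (K = 20/18 = 20*(1/18) = 10/9 ≈ 1.1111)
K*884 = (10/9)*884 = 8840/9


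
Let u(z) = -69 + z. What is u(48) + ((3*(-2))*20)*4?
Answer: -501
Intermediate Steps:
u(48) + ((3*(-2))*20)*4 = (-69 + 48) + ((3*(-2))*20)*4 = -21 - 6*20*4 = -21 - 120*4 = -21 - 480 = -501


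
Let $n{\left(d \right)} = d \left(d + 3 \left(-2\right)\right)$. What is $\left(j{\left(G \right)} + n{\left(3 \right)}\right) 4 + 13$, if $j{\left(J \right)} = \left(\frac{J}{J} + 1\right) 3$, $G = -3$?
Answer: $1$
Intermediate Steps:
$j{\left(J \right)} = 6$ ($j{\left(J \right)} = \left(1 + 1\right) 3 = 2 \cdot 3 = 6$)
$n{\left(d \right)} = d \left(-6 + d\right)$ ($n{\left(d \right)} = d \left(d - 6\right) = d \left(-6 + d\right)$)
$\left(j{\left(G \right)} + n{\left(3 \right)}\right) 4 + 13 = \left(6 + 3 \left(-6 + 3\right)\right) 4 + 13 = \left(6 + 3 \left(-3\right)\right) 4 + 13 = \left(6 - 9\right) 4 + 13 = \left(-3\right) 4 + 13 = -12 + 13 = 1$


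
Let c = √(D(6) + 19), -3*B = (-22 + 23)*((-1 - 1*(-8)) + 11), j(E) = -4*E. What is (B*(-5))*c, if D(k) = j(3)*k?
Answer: 30*I*√53 ≈ 218.4*I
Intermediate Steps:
D(k) = -12*k (D(k) = (-4*3)*k = -12*k)
B = -6 (B = -(-22 + 23)*((-1 - 1*(-8)) + 11)/3 = -((-1 + 8) + 11)/3 = -(7 + 11)/3 = -18/3 = -⅓*18 = -6)
c = I*√53 (c = √(-12*6 + 19) = √(-72 + 19) = √(-53) = I*√53 ≈ 7.2801*I)
(B*(-5))*c = (-6*(-5))*(I*√53) = 30*(I*√53) = 30*I*√53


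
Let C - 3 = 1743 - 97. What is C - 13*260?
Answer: -1731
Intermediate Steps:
C = 1649 (C = 3 + (1743 - 97) = 3 + 1646 = 1649)
C - 13*260 = 1649 - 13*260 = 1649 - 1*3380 = 1649 - 3380 = -1731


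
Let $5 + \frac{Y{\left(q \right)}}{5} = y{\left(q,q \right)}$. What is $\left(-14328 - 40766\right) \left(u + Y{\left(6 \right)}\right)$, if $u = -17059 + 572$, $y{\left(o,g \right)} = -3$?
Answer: $910538538$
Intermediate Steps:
$Y{\left(q \right)} = -40$ ($Y{\left(q \right)} = -25 + 5 \left(-3\right) = -25 - 15 = -40$)
$u = -16487$
$\left(-14328 - 40766\right) \left(u + Y{\left(6 \right)}\right) = \left(-14328 - 40766\right) \left(-16487 - 40\right) = \left(-55094\right) \left(-16527\right) = 910538538$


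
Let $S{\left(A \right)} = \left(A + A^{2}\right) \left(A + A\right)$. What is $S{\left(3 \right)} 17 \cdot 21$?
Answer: $25704$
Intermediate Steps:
$S{\left(A \right)} = 2 A \left(A + A^{2}\right)$ ($S{\left(A \right)} = \left(A + A^{2}\right) 2 A = 2 A \left(A + A^{2}\right)$)
$S{\left(3 \right)} 17 \cdot 21 = 2 \cdot 3^{2} \left(1 + 3\right) 17 \cdot 21 = 2 \cdot 9 \cdot 4 \cdot 17 \cdot 21 = 72 \cdot 17 \cdot 21 = 1224 \cdot 21 = 25704$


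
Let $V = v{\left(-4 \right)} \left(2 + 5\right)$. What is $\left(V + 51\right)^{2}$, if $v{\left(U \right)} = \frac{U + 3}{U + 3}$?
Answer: $3364$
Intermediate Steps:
$v{\left(U \right)} = 1$ ($v{\left(U \right)} = \frac{3 + U}{3 + U} = 1$)
$V = 7$ ($V = 1 \left(2 + 5\right) = 1 \cdot 7 = 7$)
$\left(V + 51\right)^{2} = \left(7 + 51\right)^{2} = 58^{2} = 3364$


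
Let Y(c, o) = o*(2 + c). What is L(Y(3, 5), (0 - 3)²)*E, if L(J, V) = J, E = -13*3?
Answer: -975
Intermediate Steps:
E = -39
L(Y(3, 5), (0 - 3)²)*E = (5*(2 + 3))*(-39) = (5*5)*(-39) = 25*(-39) = -975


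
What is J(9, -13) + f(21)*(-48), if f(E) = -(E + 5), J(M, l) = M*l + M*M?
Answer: 1212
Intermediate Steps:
J(M, l) = M² + M*l (J(M, l) = M*l + M² = M² + M*l)
f(E) = -5 - E (f(E) = -(5 + E) = -5 - E)
J(9, -13) + f(21)*(-48) = 9*(9 - 13) + (-5 - 1*21)*(-48) = 9*(-4) + (-5 - 21)*(-48) = -36 - 26*(-48) = -36 + 1248 = 1212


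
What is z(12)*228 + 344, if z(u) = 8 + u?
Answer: 4904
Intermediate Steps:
z(12)*228 + 344 = (8 + 12)*228 + 344 = 20*228 + 344 = 4560 + 344 = 4904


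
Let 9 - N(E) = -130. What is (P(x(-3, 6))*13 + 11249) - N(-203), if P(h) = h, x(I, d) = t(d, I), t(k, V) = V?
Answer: 11071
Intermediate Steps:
N(E) = 139 (N(E) = 9 - 1*(-130) = 9 + 130 = 139)
x(I, d) = I
(P(x(-3, 6))*13 + 11249) - N(-203) = (-3*13 + 11249) - 1*139 = (-39 + 11249) - 139 = 11210 - 139 = 11071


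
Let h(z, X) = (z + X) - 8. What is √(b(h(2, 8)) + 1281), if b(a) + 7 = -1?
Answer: √1273 ≈ 35.679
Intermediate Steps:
h(z, X) = -8 + X + z (h(z, X) = (X + z) - 8 = -8 + X + z)
b(a) = -8 (b(a) = -7 - 1 = -8)
√(b(h(2, 8)) + 1281) = √(-8 + 1281) = √1273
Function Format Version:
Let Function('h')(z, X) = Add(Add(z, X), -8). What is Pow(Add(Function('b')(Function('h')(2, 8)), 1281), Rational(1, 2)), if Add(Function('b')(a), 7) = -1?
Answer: Pow(1273, Rational(1, 2)) ≈ 35.679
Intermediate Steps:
Function('h')(z, X) = Add(-8, X, z) (Function('h')(z, X) = Add(Add(X, z), -8) = Add(-8, X, z))
Function('b')(a) = -8 (Function('b')(a) = Add(-7, -1) = -8)
Pow(Add(Function('b')(Function('h')(2, 8)), 1281), Rational(1, 2)) = Pow(Add(-8, 1281), Rational(1, 2)) = Pow(1273, Rational(1, 2))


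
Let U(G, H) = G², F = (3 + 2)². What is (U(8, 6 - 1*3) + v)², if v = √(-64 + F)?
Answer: (64 + I*√39)² ≈ 4057.0 + 799.36*I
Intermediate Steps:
F = 25 (F = 5² = 25)
v = I*√39 (v = √(-64 + 25) = √(-39) = I*√39 ≈ 6.245*I)
(U(8, 6 - 1*3) + v)² = (8² + I*√39)² = (64 + I*√39)²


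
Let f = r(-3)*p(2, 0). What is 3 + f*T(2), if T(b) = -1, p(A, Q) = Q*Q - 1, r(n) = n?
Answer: 0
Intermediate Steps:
p(A, Q) = -1 + Q**2 (p(A, Q) = Q**2 - 1 = -1 + Q**2)
f = 3 (f = -3*(-1 + 0**2) = -3*(-1 + 0) = -3*(-1) = 3)
3 + f*T(2) = 3 + 3*(-1) = 3 - 3 = 0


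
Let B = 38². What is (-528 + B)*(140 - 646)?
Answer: -463496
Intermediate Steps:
B = 1444
(-528 + B)*(140 - 646) = (-528 + 1444)*(140 - 646) = 916*(-506) = -463496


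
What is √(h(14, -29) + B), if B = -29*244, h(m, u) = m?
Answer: I*√7062 ≈ 84.036*I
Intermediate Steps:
B = -7076
√(h(14, -29) + B) = √(14 - 7076) = √(-7062) = I*√7062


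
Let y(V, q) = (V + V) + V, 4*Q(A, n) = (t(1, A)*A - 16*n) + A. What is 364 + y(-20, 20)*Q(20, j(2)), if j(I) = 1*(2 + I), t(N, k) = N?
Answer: 724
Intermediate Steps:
j(I) = 2 + I
Q(A, n) = A/2 - 4*n (Q(A, n) = ((1*A - 16*n) + A)/4 = ((A - 16*n) + A)/4 = (-16*n + 2*A)/4 = A/2 - 4*n)
y(V, q) = 3*V (y(V, q) = 2*V + V = 3*V)
364 + y(-20, 20)*Q(20, j(2)) = 364 + (3*(-20))*((½)*20 - 4*(2 + 2)) = 364 - 60*(10 - 4*4) = 364 - 60*(10 - 16) = 364 - 60*(-6) = 364 + 360 = 724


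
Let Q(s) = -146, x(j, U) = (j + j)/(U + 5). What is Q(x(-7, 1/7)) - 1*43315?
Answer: -43461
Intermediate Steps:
x(j, U) = 2*j/(5 + U) (x(j, U) = (2*j)/(5 + U) = 2*j/(5 + U))
Q(x(-7, 1/7)) - 1*43315 = -146 - 1*43315 = -146 - 43315 = -43461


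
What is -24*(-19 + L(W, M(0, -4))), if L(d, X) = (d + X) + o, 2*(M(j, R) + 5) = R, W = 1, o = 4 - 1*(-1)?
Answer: 480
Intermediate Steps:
o = 5 (o = 4 + 1 = 5)
M(j, R) = -5 + R/2
L(d, X) = 5 + X + d (L(d, X) = (d + X) + 5 = (X + d) + 5 = 5 + X + d)
-24*(-19 + L(W, M(0, -4))) = -24*(-19 + (5 + (-5 + (½)*(-4)) + 1)) = -24*(-19 + (5 + (-5 - 2) + 1)) = -24*(-19 + (5 - 7 + 1)) = -24*(-19 - 1) = -24*(-20) = 480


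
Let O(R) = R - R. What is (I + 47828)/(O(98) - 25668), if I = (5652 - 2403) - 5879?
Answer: -81/46 ≈ -1.7609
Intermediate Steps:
O(R) = 0
I = -2630 (I = 3249 - 5879 = -2630)
(I + 47828)/(O(98) - 25668) = (-2630 + 47828)/(0 - 25668) = 45198/(-25668) = 45198*(-1/25668) = -81/46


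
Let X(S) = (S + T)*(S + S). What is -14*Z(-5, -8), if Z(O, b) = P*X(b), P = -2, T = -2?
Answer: 4480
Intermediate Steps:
X(S) = 2*S*(-2 + S) (X(S) = (S - 2)*(S + S) = (-2 + S)*(2*S) = 2*S*(-2 + S))
Z(O, b) = -4*b*(-2 + b)
-14*Z(-5, -8) = -56*(-8)*(2 - 1*(-8)) = -56*(-8)*(2 + 8) = -56*(-8)*10 = -14*(-320) = 4480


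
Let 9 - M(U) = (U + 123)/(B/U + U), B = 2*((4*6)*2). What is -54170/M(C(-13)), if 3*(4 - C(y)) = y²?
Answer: -1382039210/262901 ≈ -5256.9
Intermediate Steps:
C(y) = 4 - y²/3
B = 96 (B = 2*(24*2) = 2*48 = 96)
M(U) = 9 - (123 + U)/(U + 96/U) (M(U) = 9 - (U + 123)/(96/U + U) = 9 - (123 + U)/(U + 96/U))
-54170/M(C(-13)) = -54170*(96 + (4 - ⅓*(-13)²)²)/(864 - 123*(4 - ⅓*(-13)²) + 8*(4 - ⅓*(-13)²)²) = -54170*(96 + (4 - ⅓*169)²)/(864 - 123*(4 - ⅓*169) + 8*(4 - ⅓*169)²) = -54170*(96 + (4 - 169/3)²)/(864 - 123*(4 - 169/3) + 8*(4 - 169/3)²) = -54170*(96 + (-157/3)²)/(864 - 123*(-157/3) + 8*(-157/3)²) = -54170*(96 + 24649/9)/(864 + 6437 + 8*(24649/9)) = -54170*25513/(9*(864 + 6437 + 197192/9)) = -54170/((9/25513)*(262901/9)) = -54170/262901/25513 = -54170*25513/262901 = -1382039210/262901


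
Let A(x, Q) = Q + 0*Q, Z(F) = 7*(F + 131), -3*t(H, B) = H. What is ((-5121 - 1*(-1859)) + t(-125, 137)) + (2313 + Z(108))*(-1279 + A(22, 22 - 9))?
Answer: -15148489/3 ≈ -5.0495e+6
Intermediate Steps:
t(H, B) = -H/3
Z(F) = 917 + 7*F (Z(F) = 7*(131 + F) = 917 + 7*F)
A(x, Q) = Q (A(x, Q) = Q + 0 = Q)
((-5121 - 1*(-1859)) + t(-125, 137)) + (2313 + Z(108))*(-1279 + A(22, 22 - 9)) = ((-5121 - 1*(-1859)) - ⅓*(-125)) + (2313 + (917 + 7*108))*(-1279 + (22 - 9)) = ((-5121 + 1859) + 125/3) + (2313 + (917 + 756))*(-1279 + 13) = (-3262 + 125/3) + (2313 + 1673)*(-1266) = -9661/3 + 3986*(-1266) = -9661/3 - 5046276 = -15148489/3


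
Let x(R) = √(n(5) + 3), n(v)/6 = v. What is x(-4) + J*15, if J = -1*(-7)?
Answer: 105 + √33 ≈ 110.74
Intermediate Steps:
n(v) = 6*v
J = 7
x(R) = √33 (x(R) = √(6*5 + 3) = √(30 + 3) = √33)
x(-4) + J*15 = √33 + 7*15 = √33 + 105 = 105 + √33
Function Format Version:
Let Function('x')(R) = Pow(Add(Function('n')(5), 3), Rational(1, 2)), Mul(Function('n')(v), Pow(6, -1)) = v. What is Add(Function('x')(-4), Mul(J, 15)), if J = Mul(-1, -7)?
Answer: Add(105, Pow(33, Rational(1, 2))) ≈ 110.74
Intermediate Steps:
Function('n')(v) = Mul(6, v)
J = 7
Function('x')(R) = Pow(33, Rational(1, 2)) (Function('x')(R) = Pow(Add(Mul(6, 5), 3), Rational(1, 2)) = Pow(Add(30, 3), Rational(1, 2)) = Pow(33, Rational(1, 2)))
Add(Function('x')(-4), Mul(J, 15)) = Add(Pow(33, Rational(1, 2)), Mul(7, 15)) = Add(Pow(33, Rational(1, 2)), 105) = Add(105, Pow(33, Rational(1, 2)))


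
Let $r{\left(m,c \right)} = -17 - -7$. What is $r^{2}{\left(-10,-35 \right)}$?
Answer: $100$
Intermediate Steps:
$r{\left(m,c \right)} = -10$ ($r{\left(m,c \right)} = -17 + 7 = -10$)
$r^{2}{\left(-10,-35 \right)} = \left(-10\right)^{2} = 100$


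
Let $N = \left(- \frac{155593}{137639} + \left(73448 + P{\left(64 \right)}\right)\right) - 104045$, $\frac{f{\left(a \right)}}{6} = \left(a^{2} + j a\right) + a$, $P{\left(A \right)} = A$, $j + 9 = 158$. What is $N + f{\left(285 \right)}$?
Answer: $\frac{98180082970}{137639} \approx 7.1332 \cdot 10^{5}$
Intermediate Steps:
$j = 149$ ($j = -9 + 158 = 149$)
$f{\left(a \right)} = 6 a^{2} + 900 a$ ($f{\left(a \right)} = 6 \left(\left(a^{2} + 149 a\right) + a\right) = 6 \left(a^{2} + 150 a\right) = 6 a^{2} + 900 a$)
$N = - \frac{4202687180}{137639}$ ($N = \left(- \frac{155593}{137639} + \left(73448 + 64\right)\right) - 104045 = \left(\left(-155593\right) \frac{1}{137639} + 73512\right) - 104045 = \left(- \frac{155593}{137639} + 73512\right) - 104045 = \frac{10117962575}{137639} - 104045 = - \frac{4202687180}{137639} \approx -30534.0$)
$N + f{\left(285 \right)} = - \frac{4202687180}{137639} + 6 \cdot 285 \left(150 + 285\right) = - \frac{4202687180}{137639} + 6 \cdot 285 \cdot 435 = - \frac{4202687180}{137639} + 743850 = \frac{98180082970}{137639}$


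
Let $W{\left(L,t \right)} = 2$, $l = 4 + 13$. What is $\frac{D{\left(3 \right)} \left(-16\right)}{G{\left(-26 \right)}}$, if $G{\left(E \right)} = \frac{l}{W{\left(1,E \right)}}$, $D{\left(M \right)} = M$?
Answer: $- \frac{96}{17} \approx -5.6471$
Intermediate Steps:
$l = 17$
$G{\left(E \right)} = \frac{17}{2}$
$\frac{D{\left(3 \right)} \left(-16\right)}{G{\left(-26 \right)}} = \frac{3 \left(-16\right)}{\frac{17}{2}} = \left(-48\right) \frac{2}{17} = - \frac{96}{17}$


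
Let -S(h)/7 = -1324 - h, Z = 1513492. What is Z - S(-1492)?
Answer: 1514668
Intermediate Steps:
S(h) = 9268 + 7*h (S(h) = -7*(-1324 - h) = 9268 + 7*h)
Z - S(-1492) = 1513492 - (9268 + 7*(-1492)) = 1513492 - (9268 - 10444) = 1513492 - 1*(-1176) = 1513492 + 1176 = 1514668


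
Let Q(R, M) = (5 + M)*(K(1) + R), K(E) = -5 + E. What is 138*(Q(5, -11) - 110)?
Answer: -16008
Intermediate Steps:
Q(R, M) = (-4 + R)*(5 + M) (Q(R, M) = (5 + M)*((-5 + 1) + R) = (5 + M)*(-4 + R) = (-4 + R)*(5 + M))
138*(Q(5, -11) - 110) = 138*((-20 - 4*(-11) + 5*5 - 11*5) - 110) = 138*((-20 + 44 + 25 - 55) - 110) = 138*(-6 - 110) = 138*(-116) = -16008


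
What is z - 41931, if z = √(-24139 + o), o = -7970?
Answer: -41931 + I*√32109 ≈ -41931.0 + 179.19*I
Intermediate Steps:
z = I*√32109 (z = √(-24139 - 7970) = √(-32109) = I*√32109 ≈ 179.19*I)
z - 41931 = I*√32109 - 41931 = -41931 + I*√32109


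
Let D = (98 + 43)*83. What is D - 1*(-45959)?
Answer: 57662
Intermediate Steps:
D = 11703 (D = 141*83 = 11703)
D - 1*(-45959) = 11703 - 1*(-45959) = 11703 + 45959 = 57662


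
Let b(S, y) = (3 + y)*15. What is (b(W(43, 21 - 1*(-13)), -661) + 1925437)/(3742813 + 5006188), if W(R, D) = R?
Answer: 1915567/8749001 ≈ 0.21895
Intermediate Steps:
b(S, y) = 45 + 15*y
(b(W(43, 21 - 1*(-13)), -661) + 1925437)/(3742813 + 5006188) = ((45 + 15*(-661)) + 1925437)/(3742813 + 5006188) = ((45 - 9915) + 1925437)/8749001 = (-9870 + 1925437)*(1/8749001) = 1915567*(1/8749001) = 1915567/8749001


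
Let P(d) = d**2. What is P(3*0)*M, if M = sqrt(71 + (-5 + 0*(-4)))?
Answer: 0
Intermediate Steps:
M = sqrt(66) (M = sqrt(71 + (-5 + 0)) = sqrt(71 - 5) = sqrt(66) ≈ 8.1240)
P(3*0)*M = (3*0)**2*sqrt(66) = 0**2*sqrt(66) = 0*sqrt(66) = 0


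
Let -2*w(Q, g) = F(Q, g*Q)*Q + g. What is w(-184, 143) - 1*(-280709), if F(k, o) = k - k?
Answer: 561275/2 ≈ 2.8064e+5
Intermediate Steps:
F(k, o) = 0
w(Q, g) = -g/2 (w(Q, g) = -(0*Q + g)/2 = -(0 + g)/2 = -g/2)
w(-184, 143) - 1*(-280709) = -½*143 - 1*(-280709) = -143/2 + 280709 = 561275/2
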